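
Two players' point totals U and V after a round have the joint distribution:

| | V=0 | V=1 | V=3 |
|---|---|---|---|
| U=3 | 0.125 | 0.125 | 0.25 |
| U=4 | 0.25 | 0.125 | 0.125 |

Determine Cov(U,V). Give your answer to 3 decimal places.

E[U] = 3.5,  E[V] = 1.375
E[UV] = 4.625
Cov(U,V) = E[UV] − E[U]E[V] = 4.625 − (3.5)(1.375) = -0.1875

-0.188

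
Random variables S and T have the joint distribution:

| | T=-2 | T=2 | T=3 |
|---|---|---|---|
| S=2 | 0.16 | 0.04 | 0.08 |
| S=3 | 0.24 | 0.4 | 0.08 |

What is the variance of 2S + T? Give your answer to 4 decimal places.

5.9200

E[S] = 2.72,  E[T] = 0.56,  E[ST] = 1.68
Var(S) = 7.6 − (2.72)² = 0.2016;  Var(T) = 4.8 − (0.56)² = 4.4864
Cov(S,T) = 1.68 − (2.72)(0.56) = 0.1568
Var(2S + T) = (2)²·0.2016 + (1)²·4.4864 + 2·(2)·(1)·0.1568 = 5.92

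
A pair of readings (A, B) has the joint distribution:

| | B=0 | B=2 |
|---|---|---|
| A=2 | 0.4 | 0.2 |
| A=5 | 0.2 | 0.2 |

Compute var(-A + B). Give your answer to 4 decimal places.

E[A] = 3.2,  E[B] = 0.8,  E[AB] = 2.8
var(A) = 12.4 − (3.2)² = 2.16;  var(B) = 1.6 − (0.8)² = 0.96
Cov(A,B) = 2.8 − (3.2)(0.8) = 0.24
var(-A + B) = (-1)²·2.16 + (1)²·0.96 + 2·(-1)·(1)·0.24 = 2.64

2.6400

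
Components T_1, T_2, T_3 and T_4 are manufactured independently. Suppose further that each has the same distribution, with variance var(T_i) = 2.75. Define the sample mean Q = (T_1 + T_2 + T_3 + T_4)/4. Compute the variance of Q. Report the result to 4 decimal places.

By independence, var(Q) = (0.25)²var(T_1) + (0.25)²var(T_2) + (0.25)²var(T_3) + (0.25)²var(T_4)
= (0.25)²·2.75 + (0.25)²·2.75 + (0.25)²·2.75 + (0.25)²·2.75 = 0.6875

0.6875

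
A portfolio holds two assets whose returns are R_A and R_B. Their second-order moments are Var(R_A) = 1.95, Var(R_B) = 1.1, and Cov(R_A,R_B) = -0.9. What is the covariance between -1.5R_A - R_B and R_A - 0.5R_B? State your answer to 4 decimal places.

Cov(-1.5R_A - R_B, R_A - 0.5R_B) = (-1.5)(1)Var(R_A) + (-1)(-0.5)Var(R_B) + [(-1.5)(-0.5) + (-1)(1)]Cov(R_A,R_B)
= -1.5·1.95 + 0.5·1.1 + -0.25·-0.9 = -2.15

-2.1500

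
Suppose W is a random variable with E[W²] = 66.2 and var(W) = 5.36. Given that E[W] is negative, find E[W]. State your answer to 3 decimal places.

(E[W])² = E[W²] − var(W) = 66.2 − 5.36 = 60.84
E[W] = −√60.84 = -7.8

-7.800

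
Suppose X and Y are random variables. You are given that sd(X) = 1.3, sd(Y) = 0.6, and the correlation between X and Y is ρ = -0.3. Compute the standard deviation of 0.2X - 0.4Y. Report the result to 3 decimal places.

V(X) = (1.3)² = 1.69;  V(Y) = (0.6)² = 0.36
Cov(X,Y) = ρ·sd(X)·sd(Y) = -0.3·1.3·0.6 = -0.234
V(0.2X - 0.4Y) = (0.2)²·V(X) + (-0.4)²·V(Y) + 2·(0.2)·(-0.4)·Cov(X,Y)
= 0.04·1.69 + 0.16·0.36 + -0.16·-0.234 = 0.16264
sd(0.2X - 0.4Y) = √0.16264 ≈ 0.403

0.403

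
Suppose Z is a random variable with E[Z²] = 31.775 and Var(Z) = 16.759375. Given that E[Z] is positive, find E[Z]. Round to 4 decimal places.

3.8750

(E[Z])² = E[Z²] − Var(Z) = 31.775 − 16.759375 = 15.015625
E[Z] = √15.015625 = 3.875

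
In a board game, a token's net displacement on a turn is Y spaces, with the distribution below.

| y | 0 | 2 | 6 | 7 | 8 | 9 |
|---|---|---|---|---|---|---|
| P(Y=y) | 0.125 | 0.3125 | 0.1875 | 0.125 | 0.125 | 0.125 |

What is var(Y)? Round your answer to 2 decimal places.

E[Y] = (0)(0.125) + (2)(0.3125) + (6)(0.1875) + (7)(0.125) + (8)(0.125) + (9)(0.125) = 4.75
E[Y²] = (0)²(0.125) + (2)²(0.3125) + (6)²(0.1875) + (7)²(0.125) + (8)²(0.125) + (9)²(0.125) = 32.25
var(Y) = E[Y²] − (E[Y])² = 32.25 − (4.75)² = 9.6875

9.69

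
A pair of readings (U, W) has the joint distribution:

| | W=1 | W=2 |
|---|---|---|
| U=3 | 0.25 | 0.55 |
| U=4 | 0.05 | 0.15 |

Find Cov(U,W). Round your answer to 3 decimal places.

0.010

E[U] = 3.2,  E[W] = 1.7
E[UW] = 5.45
Cov(U,W) = E[UW] − E[U]E[W] = 5.45 − (3.2)(1.7) = 0.01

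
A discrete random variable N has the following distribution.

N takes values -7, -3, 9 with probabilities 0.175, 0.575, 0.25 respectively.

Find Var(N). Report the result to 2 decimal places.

33.51

E[N] = (-7)(0.175) + (-3)(0.575) + (9)(0.25) = -0.7
E[N²] = (-7)²(0.175) + (-3)²(0.575) + (9)²(0.25) = 34
Var(N) = E[N²] − (E[N])² = 34 − (-0.7)² = 33.51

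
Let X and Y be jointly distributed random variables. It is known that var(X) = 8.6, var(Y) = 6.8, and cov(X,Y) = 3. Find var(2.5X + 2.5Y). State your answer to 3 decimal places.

133.750

var(2.5X + 2.5Y) = (2.5)²·var(X) + (2.5)²·var(Y) + 2·(2.5)·(2.5)·cov(X,Y)
= 6.25·8.6 + 6.25·6.8 + 12.5·3 = 133.75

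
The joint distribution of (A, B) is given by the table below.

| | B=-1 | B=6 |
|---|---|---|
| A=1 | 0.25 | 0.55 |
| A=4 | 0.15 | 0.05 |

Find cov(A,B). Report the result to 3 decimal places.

-1.470

E[A] = 1.6,  E[B] = 3.2
E[AB] = 3.65
cov(A,B) = E[AB] − E[A]E[B] = 3.65 − (1.6)(3.2) = -1.47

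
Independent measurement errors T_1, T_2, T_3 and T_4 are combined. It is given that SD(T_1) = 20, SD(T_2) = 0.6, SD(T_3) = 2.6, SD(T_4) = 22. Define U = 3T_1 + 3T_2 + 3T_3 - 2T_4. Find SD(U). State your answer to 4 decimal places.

74.8337

var(T_1) = 400, var(T_2) = 0.36, var(T_3) = 6.76, var(T_4) = 484
By independence, var(U) = (3)²var(T_1) + (3)²var(T_2) + (3)²var(T_3) + (-2)²var(T_4)
= (3)²·400 + (3)²·0.36 + (3)²·6.76 + (-2)²·484 = 5600.08
SD(U) = √5600.08 ≈ 74.8337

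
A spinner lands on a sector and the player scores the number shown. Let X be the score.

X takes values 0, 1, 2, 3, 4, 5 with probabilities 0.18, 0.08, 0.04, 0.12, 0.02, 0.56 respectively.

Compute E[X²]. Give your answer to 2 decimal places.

15.64

E[X²] = (0)²(0.18) + (1)²(0.08) + (2)²(0.04) + (3)²(0.12) + (4)²(0.02) + (5)²(0.56) = 15.64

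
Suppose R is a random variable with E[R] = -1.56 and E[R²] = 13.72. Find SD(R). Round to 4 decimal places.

Var(R) = 13.72 − (-1.56)² = 11.2864
SD(R) = √11.2864 ≈ 3.3595

3.3595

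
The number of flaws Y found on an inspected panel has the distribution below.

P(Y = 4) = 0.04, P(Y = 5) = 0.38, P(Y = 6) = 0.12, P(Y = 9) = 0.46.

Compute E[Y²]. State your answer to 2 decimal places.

E[Y²] = (4)²(0.04) + (5)²(0.38) + (6)²(0.12) + (9)²(0.46) = 51.72

51.72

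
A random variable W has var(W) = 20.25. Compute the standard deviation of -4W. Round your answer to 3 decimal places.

18.000

var(-4W) = (-4)²·20.25 = 324
SD(-4W) = √324 ≈ 18.000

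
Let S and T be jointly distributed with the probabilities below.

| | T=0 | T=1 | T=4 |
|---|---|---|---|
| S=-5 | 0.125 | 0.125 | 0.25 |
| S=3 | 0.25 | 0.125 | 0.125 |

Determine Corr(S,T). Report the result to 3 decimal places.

E[S] = -1,  E[T] = 1.75
E[ST] = -3.75
Cov(S,T) = E[ST] − E[S]E[T] = -3.75 − (-1)(1.75) = -2
Var(S) = 16,  Var(T) = 3.1875
ρ = -2 / √(16·3.1875) ≈ -0.280

-0.280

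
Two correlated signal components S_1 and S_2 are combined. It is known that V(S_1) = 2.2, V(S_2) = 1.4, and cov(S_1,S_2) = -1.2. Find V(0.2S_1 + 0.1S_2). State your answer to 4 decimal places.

V(0.2S_1 + 0.1S_2) = (0.2)²·V(S_1) + (0.1)²·V(S_2) + 2·(0.2)·(0.1)·cov(S_1,S_2)
= 0.04·2.2 + 0.01·1.4 + 0.04·-1.2 = 0.054

0.0540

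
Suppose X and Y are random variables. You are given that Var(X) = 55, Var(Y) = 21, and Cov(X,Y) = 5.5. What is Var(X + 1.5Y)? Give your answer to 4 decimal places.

Var(X + 1.5Y) = (1)²·Var(X) + (1.5)²·Var(Y) + 2·(1)·(1.5)·Cov(X,Y)
= 1·55 + 2.25·21 + 3·5.5 = 118.75

118.7500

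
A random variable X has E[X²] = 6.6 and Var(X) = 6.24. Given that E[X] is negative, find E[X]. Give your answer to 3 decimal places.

(E[X])² = E[X²] − Var(X) = 6.6 − 6.24 = 0.36
E[X] = −√0.36 = -0.6

-0.600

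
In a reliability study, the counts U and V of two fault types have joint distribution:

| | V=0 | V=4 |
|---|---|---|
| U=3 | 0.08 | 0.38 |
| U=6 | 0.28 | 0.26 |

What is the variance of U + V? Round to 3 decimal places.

E[U] = 4.62,  E[V] = 2.56,  E[UV] = 10.8
Var(U) = 23.58 − (4.62)² = 2.2356;  Var(V) = 10.24 − (2.56)² = 3.6864
Cov(U,V) = 10.8 − (4.62)(2.56) = -1.0272
Var(U + V) = (1)²·2.2356 + (1)²·3.6864 + 2·(1)·(1)·-1.0272 = 3.8676

3.868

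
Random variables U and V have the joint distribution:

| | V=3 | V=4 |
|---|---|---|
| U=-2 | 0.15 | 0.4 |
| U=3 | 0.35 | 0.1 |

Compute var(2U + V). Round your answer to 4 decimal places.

E[U] = 0.25,  E[V] = 3.5,  E[UV] = 0.25
var(U) = 6.25 − (0.25)² = 6.1875;  var(V) = 12.5 − (3.5)² = 0.25
Cov(U,V) = 0.25 − (0.25)(3.5) = -0.625
var(2U + V) = (2)²·6.1875 + (1)²·0.25 + 2·(2)·(1)·-0.625 = 22.5

22.5000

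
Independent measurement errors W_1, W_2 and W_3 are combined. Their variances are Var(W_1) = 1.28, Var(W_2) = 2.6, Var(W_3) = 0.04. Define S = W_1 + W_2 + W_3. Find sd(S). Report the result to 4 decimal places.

1.9799

By independence, Var(S) = (1)²Var(W_1) + (1)²Var(W_2) + (1)²Var(W_3)
= (1)²·1.28 + (1)²·2.6 + (1)²·0.04 = 3.92
sd(S) = √3.92 ≈ 1.9799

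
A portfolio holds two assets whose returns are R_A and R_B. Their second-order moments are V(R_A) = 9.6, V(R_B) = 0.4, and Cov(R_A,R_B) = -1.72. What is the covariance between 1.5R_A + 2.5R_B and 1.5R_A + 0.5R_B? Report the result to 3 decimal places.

Cov(1.5R_A + 2.5R_B, 1.5R_A + 0.5R_B) = (1.5)(1.5)V(R_A) + (2.5)(0.5)V(R_B) + [(1.5)(0.5) + (2.5)(1.5)]Cov(R_A,R_B)
= 2.25·9.6 + 1.25·0.4 + 4.5·-1.72 = 14.36

14.360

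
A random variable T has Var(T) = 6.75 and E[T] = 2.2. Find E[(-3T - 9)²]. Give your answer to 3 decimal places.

E[-3T - 9] = -3·2.2 − 9 = -15.6
Var(-3T - 9) = (-3)²·6.75 = 60.75
E[(-3T - 9)²] = Var((-3T - 9)) + (E[(-3T - 9)])² = 60.75 + (-15.6)² = 304.11

304.110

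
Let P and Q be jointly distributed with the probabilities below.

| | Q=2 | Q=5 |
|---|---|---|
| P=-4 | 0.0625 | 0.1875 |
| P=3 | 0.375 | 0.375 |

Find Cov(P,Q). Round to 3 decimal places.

-0.984

E[P] = 1.25,  E[Q] = 3.6875
E[PQ] = 3.625
Cov(P,Q) = E[PQ] − E[P]E[Q] = 3.625 − (1.25)(3.6875) = -0.984375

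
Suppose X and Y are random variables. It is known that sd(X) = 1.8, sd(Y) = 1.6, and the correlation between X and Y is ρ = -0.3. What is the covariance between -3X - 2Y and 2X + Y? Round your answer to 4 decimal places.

V(X) = (1.8)² = 3.24;  V(Y) = (1.6)² = 2.56
cov(X,Y) = ρ·sd(X)·sd(Y) = -0.3·1.8·1.6 = -0.864
cov(-3X - 2Y, 2X + Y) = (-3)(2)V(X) + (-2)(1)V(Y) + [(-3)(1) + (-2)(2)]cov(X,Y)
= -6·3.24 + -2·2.56 + -7·-0.864 = -18.512

-18.5120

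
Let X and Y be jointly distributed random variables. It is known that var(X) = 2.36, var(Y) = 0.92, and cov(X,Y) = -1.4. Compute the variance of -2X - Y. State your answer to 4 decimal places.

var(-2X - Y) = (-2)²·var(X) + (-1)²·var(Y) + 2·(-2)·(-1)·cov(X,Y)
= 4·2.36 + 1·0.92 + 4·-1.4 = 4.76

4.7600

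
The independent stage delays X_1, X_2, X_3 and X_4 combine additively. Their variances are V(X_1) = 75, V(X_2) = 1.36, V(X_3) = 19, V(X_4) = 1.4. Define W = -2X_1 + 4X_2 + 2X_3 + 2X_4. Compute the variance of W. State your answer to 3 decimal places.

By independence, V(W) = (-2)²V(X_1) + (4)²V(X_2) + (2)²V(X_3) + (2)²V(X_4)
= (-2)²·75 + (4)²·1.36 + (2)²·19 + (2)²·1.4 = 403.36

403.360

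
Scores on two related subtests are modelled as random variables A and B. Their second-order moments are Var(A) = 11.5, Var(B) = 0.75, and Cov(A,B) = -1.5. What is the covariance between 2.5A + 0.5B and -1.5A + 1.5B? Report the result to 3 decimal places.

Cov(2.5A + 0.5B, -1.5A + 1.5B) = (2.5)(-1.5)Var(A) + (0.5)(1.5)Var(B) + [(2.5)(1.5) + (0.5)(-1.5)]Cov(A,B)
= -3.75·11.5 + 0.75·0.75 + 3·-1.5 = -47.0625

-47.063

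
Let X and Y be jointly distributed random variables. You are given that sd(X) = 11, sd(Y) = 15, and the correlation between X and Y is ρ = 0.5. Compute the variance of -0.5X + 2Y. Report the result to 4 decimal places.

V(X) = (11)² = 121;  V(Y) = (15)² = 225
cov(X,Y) = ρ·sd(X)·sd(Y) = 0.5·11·15 = 82.5
V(-0.5X + 2Y) = (-0.5)²·V(X) + (2)²·V(Y) + 2·(-0.5)·(2)·cov(X,Y)
= 0.25·121 + 4·225 + -2·82.5 = 765.25

765.2500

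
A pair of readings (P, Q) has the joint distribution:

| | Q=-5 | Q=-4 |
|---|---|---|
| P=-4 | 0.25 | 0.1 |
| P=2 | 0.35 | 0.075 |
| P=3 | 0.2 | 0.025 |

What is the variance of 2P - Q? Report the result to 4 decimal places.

38.1975

E[P] = 0.125,  E[Q] = -4.8,  E[PQ] = -0.8
V(P) = 9.325 − (0.125)² = 9.309375;  V(Q) = 23.2 − (-4.8)² = 0.16
Cov(P,Q) = -0.8 − (0.125)(-4.8) = -0.2
V(2P - Q) = (2)²·9.309375 + (-1)²·0.16 + 2·(2)·(-1)·-0.2 = 38.1975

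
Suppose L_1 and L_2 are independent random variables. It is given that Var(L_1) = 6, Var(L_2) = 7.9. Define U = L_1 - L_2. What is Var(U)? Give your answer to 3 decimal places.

By independence, Var(U) = (1)²Var(L_1) + (-1)²Var(L_2)
= (1)²·6 + (-1)²·7.9 = 13.9

13.900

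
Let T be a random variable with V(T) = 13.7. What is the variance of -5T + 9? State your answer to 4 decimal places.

342.5000

V(-5T + 9) = (-5)²·V(T) = 25·13.7 = 342.5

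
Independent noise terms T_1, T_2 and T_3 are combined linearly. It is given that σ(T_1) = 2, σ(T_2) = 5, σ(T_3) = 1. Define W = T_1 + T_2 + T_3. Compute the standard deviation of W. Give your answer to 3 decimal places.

V(T_1) = 4, V(T_2) = 25, V(T_3) = 1
By independence, V(W) = (1)²V(T_1) + (1)²V(T_2) + (1)²V(T_3)
= (1)²·4 + (1)²·25 + (1)²·1 = 30
σ(W) = √30 ≈ 5.477

5.477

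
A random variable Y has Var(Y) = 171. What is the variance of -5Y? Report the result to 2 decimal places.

Var(-5Y) = (-5)²·Var(Y) = 25·171 = 4275

4275.00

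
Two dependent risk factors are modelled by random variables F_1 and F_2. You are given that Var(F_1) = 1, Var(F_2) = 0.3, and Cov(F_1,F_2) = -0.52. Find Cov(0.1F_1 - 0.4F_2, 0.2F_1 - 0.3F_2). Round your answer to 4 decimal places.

0.1132

Cov(0.1F_1 - 0.4F_2, 0.2F_1 - 0.3F_2) = (0.1)(0.2)Var(F_1) + (-0.4)(-0.3)Var(F_2) + [(0.1)(-0.3) + (-0.4)(0.2)]Cov(F_1,F_2)
= 0.02·1 + 0.12·0.3 + -0.11·-0.52 = 0.1132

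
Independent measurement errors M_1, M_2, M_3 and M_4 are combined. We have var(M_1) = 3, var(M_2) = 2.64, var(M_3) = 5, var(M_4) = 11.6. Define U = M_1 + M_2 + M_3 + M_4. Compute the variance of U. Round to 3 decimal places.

By independence, var(U) = (1)²var(M_1) + (1)²var(M_2) + (1)²var(M_3) + (1)²var(M_4)
= (1)²·3 + (1)²·2.64 + (1)²·5 + (1)²·11.6 = 22.24

22.240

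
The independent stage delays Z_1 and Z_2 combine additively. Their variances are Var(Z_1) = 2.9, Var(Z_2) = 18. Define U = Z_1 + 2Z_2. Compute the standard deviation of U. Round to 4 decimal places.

8.6545

By independence, Var(U) = (1)²Var(Z_1) + (2)²Var(Z_2)
= (1)²·2.9 + (2)²·18 = 74.9
SD(U) = √74.9 ≈ 8.6545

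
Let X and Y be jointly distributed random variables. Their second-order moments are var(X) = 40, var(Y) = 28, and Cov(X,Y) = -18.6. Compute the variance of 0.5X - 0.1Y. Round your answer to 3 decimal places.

var(0.5X - 0.1Y) = (0.5)²·var(X) + (-0.1)²·var(Y) + 2·(0.5)·(-0.1)·Cov(X,Y)
= 0.25·40 + 0.01·28 + -0.1·-18.6 = 12.14

12.140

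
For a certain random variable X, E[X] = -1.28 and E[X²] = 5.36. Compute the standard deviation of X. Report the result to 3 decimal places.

1.929

V(X) = 5.36 − (-1.28)² = 3.7216
SD(X) = √3.7216 ≈ 1.929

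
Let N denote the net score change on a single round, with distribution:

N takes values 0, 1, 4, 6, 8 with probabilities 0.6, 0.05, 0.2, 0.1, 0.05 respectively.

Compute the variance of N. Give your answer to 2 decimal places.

E[N] = (0)(0.6) + (1)(0.05) + (4)(0.2) + (6)(0.1) + (8)(0.05) = 1.85
E[N²] = (0)²(0.6) + (1)²(0.05) + (4)²(0.2) + (6)²(0.1) + (8)²(0.05) = 10.05
var(N) = E[N²] − (E[N])² = 10.05 − (1.85)² = 6.6275

6.63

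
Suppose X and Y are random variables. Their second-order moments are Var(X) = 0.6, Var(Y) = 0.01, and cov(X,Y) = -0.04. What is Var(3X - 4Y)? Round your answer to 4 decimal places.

6.5200

Var(3X - 4Y) = (3)²·Var(X) + (-4)²·Var(Y) + 2·(3)·(-4)·cov(X,Y)
= 9·0.6 + 16·0.01 + -24·-0.04 = 6.52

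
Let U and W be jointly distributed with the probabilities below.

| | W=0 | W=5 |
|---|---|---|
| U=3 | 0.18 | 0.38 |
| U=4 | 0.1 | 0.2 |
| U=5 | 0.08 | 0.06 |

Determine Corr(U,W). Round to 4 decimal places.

-0.1474

E[U] = 3.58,  E[W] = 3.2
E[UW] = 11.2
Cov(U,W) = E[UW] − E[U]E[W] = 11.2 − (3.58)(3.2) = -0.256
Var(U) = 0.5236,  Var(W) = 5.76
ρ = -0.256 / √(0.5236·5.76) ≈ -0.1474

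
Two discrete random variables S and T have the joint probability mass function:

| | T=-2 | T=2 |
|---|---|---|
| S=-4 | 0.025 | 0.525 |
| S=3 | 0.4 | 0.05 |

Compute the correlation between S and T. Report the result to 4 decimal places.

-0.8488

E[S] = -0.85,  E[T] = 0.3
E[ST] = -6.1
Cov(S,T) = E[ST] − E[S]E[T] = -6.1 − (-0.85)(0.3) = -5.845
var(S) = 12.1275,  var(T) = 3.91
ρ = -5.845 / √(12.1275·3.91) ≈ -0.8488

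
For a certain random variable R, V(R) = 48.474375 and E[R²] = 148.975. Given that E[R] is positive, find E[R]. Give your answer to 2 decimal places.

(E[R])² = E[R²] − V(R) = 148.975 − 48.474375 = 100.500625
E[R] = √100.500625 = 10.025

10.03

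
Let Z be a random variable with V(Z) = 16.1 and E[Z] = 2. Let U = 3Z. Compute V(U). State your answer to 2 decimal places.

144.90

V(3Z) = (3)²·V(Z) = 9·16.1 = 144.9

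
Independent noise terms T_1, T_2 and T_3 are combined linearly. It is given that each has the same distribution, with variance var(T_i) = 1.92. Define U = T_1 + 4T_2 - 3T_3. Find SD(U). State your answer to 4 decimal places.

7.0654

By independence, var(U) = (1)²var(T_1) + (4)²var(T_2) + (-3)²var(T_3)
= (1)²·1.92 + (4)²·1.92 + (-3)²·1.92 = 49.92
SD(U) = √49.92 ≈ 7.0654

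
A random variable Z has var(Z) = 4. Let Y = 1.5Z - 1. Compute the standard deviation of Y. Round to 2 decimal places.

3.00

var(1.5Z - 1) = (1.5)²·4 = 9
σ(Y) = √9 ≈ 3.00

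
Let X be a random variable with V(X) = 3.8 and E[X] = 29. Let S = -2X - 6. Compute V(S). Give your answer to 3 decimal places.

V(-2X - 6) = (-2)²·V(X) = 4·3.8 = 15.2

15.200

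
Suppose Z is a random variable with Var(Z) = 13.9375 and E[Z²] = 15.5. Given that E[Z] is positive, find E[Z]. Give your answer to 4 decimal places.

1.2500

(E[Z])² = E[Z²] − Var(Z) = 15.5 − 13.9375 = 1.5625
E[Z] = √1.5625 = 1.25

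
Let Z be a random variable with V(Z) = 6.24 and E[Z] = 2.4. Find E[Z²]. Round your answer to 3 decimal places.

E[Z²] = V(Z) + (E[Z])² = 6.24 + (2.4)² = 12

12.000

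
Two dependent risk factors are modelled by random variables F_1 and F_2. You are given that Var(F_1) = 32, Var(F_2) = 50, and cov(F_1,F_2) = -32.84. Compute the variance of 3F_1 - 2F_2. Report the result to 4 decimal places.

Var(3F_1 - 2F_2) = (3)²·Var(F_1) + (-2)²·Var(F_2) + 2·(3)·(-2)·cov(F_1,F_2)
= 9·32 + 4·50 + -12·-32.84 = 882.08

882.0800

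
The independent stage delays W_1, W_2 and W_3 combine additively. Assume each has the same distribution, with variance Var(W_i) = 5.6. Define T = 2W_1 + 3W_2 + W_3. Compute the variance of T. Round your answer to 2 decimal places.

78.40

By independence, Var(T) = (2)²Var(W_1) + (3)²Var(W_2) + (1)²Var(W_3)
= (2)²·5.6 + (3)²·5.6 + (1)²·5.6 = 78.4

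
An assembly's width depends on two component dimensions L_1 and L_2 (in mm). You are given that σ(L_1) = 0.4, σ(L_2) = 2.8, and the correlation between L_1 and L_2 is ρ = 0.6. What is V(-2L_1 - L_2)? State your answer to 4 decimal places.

V(L_1) = (0.4)² = 0.16;  V(L_2) = (2.8)² = 7.84
Cov(L_1,L_2) = ρ·σ(L_1)·σ(L_2) = 0.6·0.4·2.8 = 0.672
V(-2L_1 - L_2) = (-2)²·V(L_1) + (-1)²·V(L_2) + 2·(-2)·(-1)·Cov(L_1,L_2)
= 4·0.16 + 1·7.84 + 4·0.672 = 11.168

11.1680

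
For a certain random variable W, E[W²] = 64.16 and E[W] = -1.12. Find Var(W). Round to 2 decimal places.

Var(W) = 64.16 − (-1.12)² = 62.9056

62.91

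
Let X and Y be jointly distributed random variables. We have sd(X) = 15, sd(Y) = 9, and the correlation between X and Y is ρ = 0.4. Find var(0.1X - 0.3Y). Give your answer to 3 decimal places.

var(X) = (15)² = 225;  var(Y) = (9)² = 81
cov(X,Y) = ρ·sd(X)·sd(Y) = 0.4·15·9 = 54
var(0.1X - 0.3Y) = (0.1)²·var(X) + (-0.3)²·var(Y) + 2·(0.1)·(-0.3)·cov(X,Y)
= 0.01·225 + 0.09·81 + -0.06·54 = 6.3

6.300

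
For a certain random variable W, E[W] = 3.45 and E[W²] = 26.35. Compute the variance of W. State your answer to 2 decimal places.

14.45

var(W) = 26.35 − (3.45)² = 14.4475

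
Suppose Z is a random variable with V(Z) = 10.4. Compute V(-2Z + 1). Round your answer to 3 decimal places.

V(-2Z + 1) = (-2)²·V(Z) = 4·10.4 = 41.6

41.600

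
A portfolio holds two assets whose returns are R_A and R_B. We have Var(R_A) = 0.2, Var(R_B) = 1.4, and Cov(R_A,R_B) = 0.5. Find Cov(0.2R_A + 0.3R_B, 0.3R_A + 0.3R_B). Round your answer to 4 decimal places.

Cov(0.2R_A + 0.3R_B, 0.3R_A + 0.3R_B) = (0.2)(0.3)Var(R_A) + (0.3)(0.3)Var(R_B) + [(0.2)(0.3) + (0.3)(0.3)]Cov(R_A,R_B)
= 0.06·0.2 + 0.09·1.4 + 0.15·0.5 = 0.213

0.2130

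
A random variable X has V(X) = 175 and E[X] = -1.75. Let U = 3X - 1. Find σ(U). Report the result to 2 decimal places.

39.69

V(3X - 1) = (3)²·175 = 1575
σ(U) = √1575 ≈ 39.69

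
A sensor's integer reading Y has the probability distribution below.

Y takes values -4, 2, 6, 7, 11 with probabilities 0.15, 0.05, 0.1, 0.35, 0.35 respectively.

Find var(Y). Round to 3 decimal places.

24.740

E[Y] = (-4)(0.15) + (2)(0.05) + (6)(0.1) + (7)(0.35) + (11)(0.35) = 6.4
E[Y²] = (-4)²(0.15) + (2)²(0.05) + (6)²(0.1) + (7)²(0.35) + (11)²(0.35) = 65.7
var(Y) = E[Y²] − (E[Y])² = 65.7 − (6.4)² = 24.74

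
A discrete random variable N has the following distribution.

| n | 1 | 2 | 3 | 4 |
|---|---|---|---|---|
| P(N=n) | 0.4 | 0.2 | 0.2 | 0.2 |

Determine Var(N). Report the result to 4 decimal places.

E[N] = (1)(0.4) + (2)(0.2) + (3)(0.2) + (4)(0.2) = 2.2
E[N²] = (1)²(0.4) + (2)²(0.2) + (3)²(0.2) + (4)²(0.2) = 6.2
Var(N) = E[N²] − (E[N])² = 6.2 − (2.2)² = 1.36

1.3600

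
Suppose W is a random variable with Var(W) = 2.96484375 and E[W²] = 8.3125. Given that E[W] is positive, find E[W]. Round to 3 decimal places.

2.313

(E[W])² = E[W²] − Var(W) = 8.3125 − 2.96484375 = 5.34765625
E[W] = √5.34765625 = 2.3125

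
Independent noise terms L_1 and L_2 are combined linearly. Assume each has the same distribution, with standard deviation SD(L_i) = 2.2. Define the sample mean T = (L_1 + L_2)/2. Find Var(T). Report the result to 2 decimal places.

2.42

Var(L_i) = (2.2)² = 4.84
By independence, Var(T) = (0.5)²Var(L_1) + (0.5)²Var(L_2)
= (0.5)²·4.84 + (0.5)²·4.84 = 2.42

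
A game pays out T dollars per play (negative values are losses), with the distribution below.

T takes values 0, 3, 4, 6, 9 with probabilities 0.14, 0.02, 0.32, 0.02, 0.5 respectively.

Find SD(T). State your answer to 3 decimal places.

3.316

E[T] = (0)(0.14) + (3)(0.02) + (4)(0.32) + (6)(0.02) + (9)(0.5) = 5.96
E[T²] = (0)²(0.14) + (3)²(0.02) + (4)²(0.32) + (6)²(0.02) + (9)²(0.5) = 46.52
V(T) = E[T²] − (E[T])² = 46.52 − (5.96)² = 10.9984
SD(T) = √10.9984 ≈ 3.316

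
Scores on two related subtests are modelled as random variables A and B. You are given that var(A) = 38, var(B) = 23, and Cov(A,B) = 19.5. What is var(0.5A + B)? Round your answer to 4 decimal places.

var(0.5A + B) = (0.5)²·var(A) + (1)²·var(B) + 2·(0.5)·(1)·Cov(A,B)
= 0.25·38 + 1·23 + 1·19.5 = 52

52.0000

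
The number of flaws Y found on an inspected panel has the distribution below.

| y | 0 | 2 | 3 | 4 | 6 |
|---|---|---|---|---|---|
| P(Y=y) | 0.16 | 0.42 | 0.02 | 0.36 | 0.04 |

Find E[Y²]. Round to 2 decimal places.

9.06

E[Y²] = (0)²(0.16) + (2)²(0.42) + (3)²(0.02) + (4)²(0.36) + (6)²(0.04) = 9.06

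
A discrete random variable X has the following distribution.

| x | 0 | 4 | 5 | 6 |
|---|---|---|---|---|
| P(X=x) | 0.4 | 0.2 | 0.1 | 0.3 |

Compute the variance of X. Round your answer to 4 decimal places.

E[X] = (0)(0.4) + (4)(0.2) + (5)(0.1) + (6)(0.3) = 3.1
E[X²] = (0)²(0.4) + (4)²(0.2) + (5)²(0.1) + (6)²(0.3) = 16.5
V(X) = E[X²] − (E[X])² = 16.5 − (3.1)² = 6.89

6.8900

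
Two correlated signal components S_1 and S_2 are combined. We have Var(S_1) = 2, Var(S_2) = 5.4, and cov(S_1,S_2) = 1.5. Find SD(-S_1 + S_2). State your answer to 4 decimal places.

Var(-S_1 + S_2) = (-1)²·Var(S_1) + (1)²·Var(S_2) + 2·(-1)·(1)·cov(S_1,S_2)
= 1·2 + 1·5.4 + -2·1.5 = 4.4
SD(-S_1 + S_2) = √4.4 ≈ 2.0976

2.0976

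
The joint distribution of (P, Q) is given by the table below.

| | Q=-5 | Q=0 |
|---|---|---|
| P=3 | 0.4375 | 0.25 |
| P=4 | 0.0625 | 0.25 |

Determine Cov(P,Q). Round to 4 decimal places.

E[P] = 3.3125,  E[Q] = -2.5
E[PQ] = -7.8125
Cov(P,Q) = E[PQ] − E[P]E[Q] = -7.8125 − (3.3125)(-2.5) = 0.46875

0.4688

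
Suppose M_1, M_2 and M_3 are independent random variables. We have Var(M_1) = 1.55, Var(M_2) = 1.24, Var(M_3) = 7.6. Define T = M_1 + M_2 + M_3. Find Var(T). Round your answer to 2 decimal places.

10.39

By independence, Var(T) = (1)²Var(M_1) + (1)²Var(M_2) + (1)²Var(M_3)
= (1)²·1.55 + (1)²·1.24 + (1)²·7.6 = 10.39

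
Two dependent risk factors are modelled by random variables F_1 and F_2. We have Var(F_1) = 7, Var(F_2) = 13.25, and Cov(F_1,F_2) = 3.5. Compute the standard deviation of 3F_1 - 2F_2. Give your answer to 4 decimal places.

Var(3F_1 - 2F_2) = (3)²·Var(F_1) + (-2)²·Var(F_2) + 2·(3)·(-2)·Cov(F_1,F_2)
= 9·7 + 4·13.25 + -12·3.5 = 74
SD(3F_1 - 2F_2) = √74 ≈ 8.6023

8.6023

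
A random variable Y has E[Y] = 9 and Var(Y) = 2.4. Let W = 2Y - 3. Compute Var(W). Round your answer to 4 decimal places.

Var(2Y - 3) = (2)²·Var(Y) = 4·2.4 = 9.6

9.6000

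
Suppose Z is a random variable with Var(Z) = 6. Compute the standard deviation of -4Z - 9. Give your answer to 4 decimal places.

9.7980

Var(-4Z - 9) = (-4)²·6 = 96
σ(-4Z - 9) = √96 ≈ 9.7980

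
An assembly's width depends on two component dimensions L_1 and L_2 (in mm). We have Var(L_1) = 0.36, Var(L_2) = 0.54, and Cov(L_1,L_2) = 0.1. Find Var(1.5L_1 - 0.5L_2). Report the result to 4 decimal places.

0.7950

Var(1.5L_1 - 0.5L_2) = (1.5)²·Var(L_1) + (-0.5)²·Var(L_2) + 2·(1.5)·(-0.5)·Cov(L_1,L_2)
= 2.25·0.36 + 0.25·0.54 + -1.5·0.1 = 0.795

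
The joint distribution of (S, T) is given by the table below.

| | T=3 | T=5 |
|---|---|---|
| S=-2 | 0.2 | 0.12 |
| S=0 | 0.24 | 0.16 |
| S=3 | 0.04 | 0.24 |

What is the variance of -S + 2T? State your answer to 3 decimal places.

E[S] = 0.2,  E[T] = 4.04,  E[ST] = 1.56
Var(S) = 3.8 − (0.2)² = 3.76;  Var(T) = 17.32 − (4.04)² = 0.9984
Cov(S,T) = 1.56 − (0.2)(4.04) = 0.752
Var(-S + 2T) = (-1)²·3.76 + (2)²·0.9984 + 2·(-1)·(2)·0.752 = 4.7456

4.746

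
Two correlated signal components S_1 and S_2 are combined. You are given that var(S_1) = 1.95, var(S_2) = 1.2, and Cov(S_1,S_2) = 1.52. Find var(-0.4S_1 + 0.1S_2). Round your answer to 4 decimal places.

var(-0.4S_1 + 0.1S_2) = (-0.4)²·var(S_1) + (0.1)²·var(S_2) + 2·(-0.4)·(0.1)·Cov(S_1,S_2)
= 0.16·1.95 + 0.01·1.2 + -0.08·1.52 = 0.2024

0.2024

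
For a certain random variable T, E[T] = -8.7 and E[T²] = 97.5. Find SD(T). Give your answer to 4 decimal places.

4.6701

Var(T) = 97.5 − (-8.7)² = 21.81
SD(T) = √21.81 ≈ 4.6701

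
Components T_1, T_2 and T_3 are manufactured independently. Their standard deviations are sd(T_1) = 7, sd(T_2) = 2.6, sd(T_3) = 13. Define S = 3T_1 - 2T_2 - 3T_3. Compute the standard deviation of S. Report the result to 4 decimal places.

44.5987

V(T_1) = 49, V(T_2) = 6.76, V(T_3) = 169
By independence, V(S) = (3)²V(T_1) + (-2)²V(T_2) + (-3)²V(T_3)
= (3)²·49 + (-2)²·6.76 + (-3)²·169 = 1989.04
sd(S) = √1989.04 ≈ 44.5987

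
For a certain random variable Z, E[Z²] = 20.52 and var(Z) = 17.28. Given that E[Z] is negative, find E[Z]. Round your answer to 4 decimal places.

-1.8000

(E[Z])² = E[Z²] − var(Z) = 20.52 − 17.28 = 3.24
E[Z] = −√3.24 = -1.8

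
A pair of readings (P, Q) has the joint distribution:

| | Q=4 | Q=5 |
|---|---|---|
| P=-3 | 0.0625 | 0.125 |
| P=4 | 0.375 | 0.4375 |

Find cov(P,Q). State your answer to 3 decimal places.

E[P] = 2.6875,  E[Q] = 4.5625
E[PQ] = 12.125
cov(P,Q) = E[PQ] − E[P]E[Q] = 12.125 − (2.6875)(4.5625) = -0.13671875

-0.137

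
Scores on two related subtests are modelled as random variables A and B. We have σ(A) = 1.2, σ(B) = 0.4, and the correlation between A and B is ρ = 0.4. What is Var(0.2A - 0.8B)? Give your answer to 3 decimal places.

Var(A) = (1.2)² = 1.44;  Var(B) = (0.4)² = 0.16
Cov(A,B) = ρ·σ(A)·σ(B) = 0.4·1.2·0.4 = 0.192
Var(0.2A - 0.8B) = (0.2)²·Var(A) + (-0.8)²·Var(B) + 2·(0.2)·(-0.8)·Cov(A,B)
= 0.04·1.44 + 0.64·0.16 + -0.32·0.192 = 0.09856

0.099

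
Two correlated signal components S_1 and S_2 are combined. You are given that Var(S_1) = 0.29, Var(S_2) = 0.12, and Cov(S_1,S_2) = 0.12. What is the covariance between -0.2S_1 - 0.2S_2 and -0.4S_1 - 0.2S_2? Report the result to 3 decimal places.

0.042

Cov(-0.2S_1 - 0.2S_2, -0.4S_1 - 0.2S_2) = (-0.2)(-0.4)Var(S_1) + (-0.2)(-0.2)Var(S_2) + [(-0.2)(-0.2) + (-0.2)(-0.4)]Cov(S_1,S_2)
= 0.08·0.29 + 0.04·0.12 + 0.12·0.12 = 0.0424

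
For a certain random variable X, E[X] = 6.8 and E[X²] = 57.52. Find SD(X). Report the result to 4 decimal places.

3.3586

Var(X) = 57.52 − (6.8)² = 11.28
SD(X) = √11.28 ≈ 3.3586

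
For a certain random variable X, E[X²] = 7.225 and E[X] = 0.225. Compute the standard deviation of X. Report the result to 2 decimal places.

Var(X) = 7.225 − (0.225)² = 7.174375
sd(X) = √7.174375 ≈ 2.68

2.68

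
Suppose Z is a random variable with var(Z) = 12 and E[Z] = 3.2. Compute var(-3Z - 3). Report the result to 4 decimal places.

var(-3Z - 3) = (-3)²·var(Z) = 9·12 = 108

108.0000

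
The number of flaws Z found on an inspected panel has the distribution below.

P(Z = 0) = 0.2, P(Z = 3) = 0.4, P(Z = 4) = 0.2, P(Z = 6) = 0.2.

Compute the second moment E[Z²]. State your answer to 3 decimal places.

14.000

E[Z²] = (0)²(0.2) + (3)²(0.4) + (4)²(0.2) + (6)²(0.2) = 14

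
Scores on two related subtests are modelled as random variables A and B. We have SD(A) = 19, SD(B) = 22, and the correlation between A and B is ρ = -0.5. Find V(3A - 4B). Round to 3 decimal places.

16009.000

V(A) = (19)² = 361;  V(B) = (22)² = 484
cov(A,B) = ρ·SD(A)·SD(B) = -0.5·19·22 = -209
V(3A - 4B) = (3)²·V(A) + (-4)²·V(B) + 2·(3)·(-4)·cov(A,B)
= 9·361 + 16·484 + -24·-209 = 16009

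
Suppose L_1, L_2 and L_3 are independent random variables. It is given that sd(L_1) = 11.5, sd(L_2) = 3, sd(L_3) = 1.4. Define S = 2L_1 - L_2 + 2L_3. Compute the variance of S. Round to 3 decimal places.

545.840

Var(L_1) = 132.25, Var(L_2) = 9, Var(L_3) = 1.96
By independence, Var(S) = (2)²Var(L_1) + (-1)²Var(L_2) + (2)²Var(L_3)
= (2)²·132.25 + (-1)²·9 + (2)²·1.96 = 545.84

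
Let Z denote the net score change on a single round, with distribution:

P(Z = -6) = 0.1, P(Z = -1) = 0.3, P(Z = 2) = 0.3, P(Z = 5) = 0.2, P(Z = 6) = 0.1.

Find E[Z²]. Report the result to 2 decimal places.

13.70

E[Z²] = (-6)²(0.1) + (-1)²(0.3) + (2)²(0.3) + (5)²(0.2) + (6)²(0.1) = 13.7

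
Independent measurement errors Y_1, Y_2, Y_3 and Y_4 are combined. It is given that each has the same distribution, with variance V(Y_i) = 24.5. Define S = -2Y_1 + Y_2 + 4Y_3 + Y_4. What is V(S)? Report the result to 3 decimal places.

539.000

By independence, V(S) = (-2)²V(Y_1) + (1)²V(Y_2) + (4)²V(Y_3) + (1)²V(Y_4)
= (-2)²·24.5 + (1)²·24.5 + (4)²·24.5 + (1)²·24.5 = 539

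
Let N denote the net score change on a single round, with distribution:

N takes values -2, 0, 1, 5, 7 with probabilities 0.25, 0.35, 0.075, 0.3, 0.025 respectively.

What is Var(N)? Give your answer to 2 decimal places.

8.24

E[N] = (-2)(0.25) + (0)(0.35) + (1)(0.075) + (5)(0.3) + (7)(0.025) = 1.25
E[N²] = (-2)²(0.25) + (0)²(0.35) + (1)²(0.075) + (5)²(0.3) + (7)²(0.025) = 9.8
Var(N) = E[N²] − (E[N])² = 9.8 − (1.25)² = 8.2375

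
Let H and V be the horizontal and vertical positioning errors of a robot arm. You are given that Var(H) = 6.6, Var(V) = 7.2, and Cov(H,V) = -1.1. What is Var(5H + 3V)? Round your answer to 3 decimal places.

Var(5H + 3V) = (5)²·Var(H) + (3)²·Var(V) + 2·(5)·(3)·Cov(H,V)
= 25·6.6 + 9·7.2 + 30·-1.1 = 196.8

196.800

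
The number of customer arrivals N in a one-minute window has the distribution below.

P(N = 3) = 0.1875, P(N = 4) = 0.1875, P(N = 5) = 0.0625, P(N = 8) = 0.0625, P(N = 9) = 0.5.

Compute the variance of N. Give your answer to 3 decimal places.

E[N] = (3)(0.1875) + (4)(0.1875) + (5)(0.0625) + (8)(0.0625) + (9)(0.5) = 6.625
E[N²] = (3)²(0.1875) + (4)²(0.1875) + (5)²(0.0625) + (8)²(0.0625) + (9)²(0.5) = 50.75
V(N) = E[N²] − (E[N])² = 50.75 − (6.625)² = 6.859375

6.859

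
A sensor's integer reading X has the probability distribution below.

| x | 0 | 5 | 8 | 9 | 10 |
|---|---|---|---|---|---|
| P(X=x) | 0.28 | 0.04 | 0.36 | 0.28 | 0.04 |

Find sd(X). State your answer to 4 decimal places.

E[X] = (0)(0.28) + (5)(0.04) + (8)(0.36) + (9)(0.28) + (10)(0.04) = 6
E[X²] = (0)²(0.28) + (5)²(0.04) + (8)²(0.36) + (9)²(0.28) + (10)²(0.04) = 50.72
Var(X) = E[X²] − (E[X])² = 50.72 − (6)² = 14.72
sd(X) = √14.72 ≈ 3.8367

3.8367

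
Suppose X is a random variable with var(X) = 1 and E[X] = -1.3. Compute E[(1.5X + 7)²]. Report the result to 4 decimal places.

27.7525

E[1.5X + 7] = 1.5·-1.3 + 7 = 5.05
var(1.5X + 7) = (1.5)²·1 = 2.25
E[(1.5X + 7)²] = var((1.5X + 7)) + (E[(1.5X + 7)])² = 2.25 + (5.05)² = 27.7525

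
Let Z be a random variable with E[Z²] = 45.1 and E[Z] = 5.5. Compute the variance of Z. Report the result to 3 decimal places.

V(Z) = 45.1 − (5.5)² = 14.85

14.850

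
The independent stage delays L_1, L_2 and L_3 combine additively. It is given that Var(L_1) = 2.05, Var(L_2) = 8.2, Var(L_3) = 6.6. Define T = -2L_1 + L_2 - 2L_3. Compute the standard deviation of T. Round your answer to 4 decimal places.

6.5422

By independence, Var(T) = (-2)²Var(L_1) + (1)²Var(L_2) + (-2)²Var(L_3)
= (-2)²·2.05 + (1)²·8.2 + (-2)²·6.6 = 42.8
sd(T) = √42.8 ≈ 6.5422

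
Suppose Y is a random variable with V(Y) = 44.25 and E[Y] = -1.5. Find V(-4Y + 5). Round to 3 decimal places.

708.000

V(-4Y + 5) = (-4)²·V(Y) = 16·44.25 = 708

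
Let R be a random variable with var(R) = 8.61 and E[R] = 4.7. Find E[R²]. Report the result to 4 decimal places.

E[R²] = var(R) + (E[R])² = 8.61 + (4.7)² = 30.7

30.7000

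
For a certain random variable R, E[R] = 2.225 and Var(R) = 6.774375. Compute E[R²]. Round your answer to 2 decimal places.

E[R²] = Var(R) + (E[R])² = 6.774375 + (2.225)² = 11.725

11.73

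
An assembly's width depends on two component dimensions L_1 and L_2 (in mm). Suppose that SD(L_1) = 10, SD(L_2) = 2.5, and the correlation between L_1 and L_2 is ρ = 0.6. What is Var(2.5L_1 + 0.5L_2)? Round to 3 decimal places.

Var(L_1) = (10)² = 100;  Var(L_2) = (2.5)² = 6.25
cov(L_1,L_2) = ρ·SD(L_1)·SD(L_2) = 0.6·10·2.5 = 15
Var(2.5L_1 + 0.5L_2) = (2.5)²·Var(L_1) + (0.5)²·Var(L_2) + 2·(2.5)·(0.5)·cov(L_1,L_2)
= 6.25·100 + 0.25·6.25 + 2.5·15 = 664.0625

664.063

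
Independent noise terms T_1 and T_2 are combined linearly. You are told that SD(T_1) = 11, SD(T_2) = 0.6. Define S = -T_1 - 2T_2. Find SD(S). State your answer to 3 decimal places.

11.065

Var(T_1) = 121, Var(T_2) = 0.36
By independence, Var(S) = (-1)²Var(T_1) + (-2)²Var(T_2)
= (-1)²·121 + (-2)²·0.36 = 122.44
SD(S) = √122.44 ≈ 11.065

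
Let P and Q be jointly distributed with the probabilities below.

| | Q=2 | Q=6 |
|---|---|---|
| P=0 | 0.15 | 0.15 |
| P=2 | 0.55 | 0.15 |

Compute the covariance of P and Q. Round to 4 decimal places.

-0.4800

E[P] = 1.4,  E[Q] = 3.2
E[PQ] = 4
Cov(P,Q) = E[PQ] − E[P]E[Q] = 4 − (1.4)(3.2) = -0.48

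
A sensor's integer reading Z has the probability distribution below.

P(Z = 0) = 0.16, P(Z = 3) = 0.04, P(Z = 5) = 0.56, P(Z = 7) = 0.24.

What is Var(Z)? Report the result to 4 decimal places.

E[Z] = (0)(0.16) + (3)(0.04) + (5)(0.56) + (7)(0.24) = 4.6
E[Z²] = (0)²(0.16) + (3)²(0.04) + (5)²(0.56) + (7)²(0.24) = 26.12
Var(Z) = E[Z²] − (E[Z])² = 26.12 − (4.6)² = 4.96

4.9600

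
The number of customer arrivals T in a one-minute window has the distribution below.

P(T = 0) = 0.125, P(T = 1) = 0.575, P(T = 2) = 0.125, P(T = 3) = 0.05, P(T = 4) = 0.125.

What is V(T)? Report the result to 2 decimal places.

E[T] = (0)(0.125) + (1)(0.575) + (2)(0.125) + (3)(0.05) + (4)(0.125) = 1.475
E[T²] = (0)²(0.125) + (1)²(0.575) + (2)²(0.125) + (3)²(0.05) + (4)²(0.125) = 3.525
V(T) = E[T²] − (E[T])² = 3.525 − (1.475)² = 1.349375

1.35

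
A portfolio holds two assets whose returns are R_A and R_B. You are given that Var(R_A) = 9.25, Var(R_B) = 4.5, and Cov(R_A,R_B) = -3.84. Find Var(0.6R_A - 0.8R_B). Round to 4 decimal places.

Var(0.6R_A - 0.8R_B) = (0.6)²·Var(R_A) + (-0.8)²·Var(R_B) + 2·(0.6)·(-0.8)·Cov(R_A,R_B)
= 0.36·9.25 + 0.64·4.5 + -0.96·-3.84 = 9.8964

9.8964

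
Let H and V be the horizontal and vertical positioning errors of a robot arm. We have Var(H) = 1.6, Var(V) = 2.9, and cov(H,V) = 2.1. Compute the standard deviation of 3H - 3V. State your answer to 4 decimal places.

1.6432

Var(3H - 3V) = (3)²·Var(H) + (-3)²·Var(V) + 2·(3)·(-3)·cov(H,V)
= 9·1.6 + 9·2.9 + -18·2.1 = 2.7
sd(3H - 3V) = √2.7 ≈ 1.6432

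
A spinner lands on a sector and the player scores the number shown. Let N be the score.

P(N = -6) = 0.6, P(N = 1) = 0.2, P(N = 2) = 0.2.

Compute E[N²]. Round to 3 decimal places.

22.600

E[N²] = (-6)²(0.6) + (1)²(0.2) + (2)²(0.2) = 22.6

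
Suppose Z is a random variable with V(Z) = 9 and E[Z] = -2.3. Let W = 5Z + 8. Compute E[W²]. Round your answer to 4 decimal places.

E[5Z + 8] = 5·-2.3 + 8 = -3.5
V(5Z + 8) = (5)²·9 = 225
E[W²] = V(W) + (E[W])² = 225 + (-3.5)² = 237.25

237.2500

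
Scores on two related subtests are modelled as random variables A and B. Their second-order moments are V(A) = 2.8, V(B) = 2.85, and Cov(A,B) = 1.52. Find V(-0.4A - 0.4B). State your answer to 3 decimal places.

1.390

V(-0.4A - 0.4B) = (-0.4)²·V(A) + (-0.4)²·V(B) + 2·(-0.4)·(-0.4)·Cov(A,B)
= 0.16·2.8 + 0.16·2.85 + 0.32·1.52 = 1.3904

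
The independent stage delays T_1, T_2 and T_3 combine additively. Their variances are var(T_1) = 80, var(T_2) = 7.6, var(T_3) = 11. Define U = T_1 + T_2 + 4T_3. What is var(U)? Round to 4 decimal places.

263.6000

By independence, var(U) = (1)²var(T_1) + (1)²var(T_2) + (4)²var(T_3)
= (1)²·80 + (1)²·7.6 + (4)²·11 = 263.6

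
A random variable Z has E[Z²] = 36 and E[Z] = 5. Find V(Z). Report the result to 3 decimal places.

11.000

V(Z) = 36 − (5)² = 11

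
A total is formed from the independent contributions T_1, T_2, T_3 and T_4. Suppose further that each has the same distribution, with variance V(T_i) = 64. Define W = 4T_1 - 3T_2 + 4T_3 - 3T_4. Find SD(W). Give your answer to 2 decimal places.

By independence, V(W) = (4)²V(T_1) + (-3)²V(T_2) + (4)²V(T_3) + (-3)²V(T_4)
= (4)²·64 + (-3)²·64 + (4)²·64 + (-3)²·64 = 3200
SD(W) = √3200 ≈ 56.57

56.57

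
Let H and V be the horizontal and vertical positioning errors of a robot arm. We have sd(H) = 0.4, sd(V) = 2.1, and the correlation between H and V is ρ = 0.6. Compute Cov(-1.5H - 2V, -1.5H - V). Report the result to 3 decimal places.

11.448

Var(H) = (0.4)² = 0.16;  Var(V) = (2.1)² = 4.41
Cov(H,V) = ρ·sd(H)·sd(V) = 0.6·0.4·2.1 = 0.504
Cov(-1.5H - 2V, -1.5H - V) = (-1.5)(-1.5)Var(H) + (-2)(-1)Var(V) + [(-1.5)(-1) + (-2)(-1.5)]Cov(H,V)
= 2.25·0.16 + 2·4.41 + 4.5·0.504 = 11.448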